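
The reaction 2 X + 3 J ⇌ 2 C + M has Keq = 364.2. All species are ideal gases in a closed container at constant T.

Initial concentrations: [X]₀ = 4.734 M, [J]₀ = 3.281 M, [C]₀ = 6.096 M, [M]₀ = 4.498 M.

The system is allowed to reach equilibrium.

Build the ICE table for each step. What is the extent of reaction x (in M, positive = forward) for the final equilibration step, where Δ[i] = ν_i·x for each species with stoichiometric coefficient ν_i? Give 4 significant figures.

Q₀ = 0.2112 vs Keq = 364.2 ⇒ Q<K, forward
Step 1:
                  X         J         C         M
  Initial     4.734     3.281     6.096     4.498
  Change     -1.863    -2.795     1.863    0.9317
  Equil       2.871    0.4858     7.959      5.43
  solve Keq expr → x = 0.9317; check Q = 364.2

x = 0.9317 M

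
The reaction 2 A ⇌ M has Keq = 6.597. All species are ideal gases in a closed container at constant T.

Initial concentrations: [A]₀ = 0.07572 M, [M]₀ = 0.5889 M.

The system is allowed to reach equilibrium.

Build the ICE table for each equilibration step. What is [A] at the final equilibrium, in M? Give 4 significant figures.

[A]_eq = 0.2727 M

Q₀ = 102.7 vs Keq = 6.597 ⇒ Q>K, reverse
Step 1:
                   A          M
  Initial    0.07572     0.5889
  Change      0.1969   -0.09847
  Equil       0.2727     0.4904
  solve Keq expr → x = -0.09847; check Q = 6.597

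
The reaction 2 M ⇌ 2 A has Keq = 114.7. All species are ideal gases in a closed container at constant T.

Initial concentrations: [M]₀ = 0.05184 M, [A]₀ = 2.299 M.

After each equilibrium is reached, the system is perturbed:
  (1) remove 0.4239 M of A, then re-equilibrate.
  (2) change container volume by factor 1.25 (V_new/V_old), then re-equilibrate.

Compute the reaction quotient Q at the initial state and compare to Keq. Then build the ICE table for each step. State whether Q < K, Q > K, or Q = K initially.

Q₀ = 1967 vs Keq = 114.7 ⇒ Q>K, reverse
Step 1:
                   M          A
  Initial    0.05184      2.299
  Change      0.1489    -0.1489
  Equil       0.2008       2.15
  solve Keq expr → x = -0.07446; check Q = 114.7
Then remove 0.4239 M of A.
Step 2:
                   M          A
  Initial     0.2008      1.726
  Change     -0.0362     0.0362
  Equil       0.1646      1.762
  solve Keq expr → x = 0.0181; check Q = 114.7
Then change container volume by factor 1.25 (V_new/V_old).
Step 3:
                   M          A
  Initial     0.1316       1.41
  Change           0          0
  Equil       0.1316       1.41
  solve Keq expr → x = 0; check Q = 114.7

Q₀ = 1967; Q > K (proceeds reverse)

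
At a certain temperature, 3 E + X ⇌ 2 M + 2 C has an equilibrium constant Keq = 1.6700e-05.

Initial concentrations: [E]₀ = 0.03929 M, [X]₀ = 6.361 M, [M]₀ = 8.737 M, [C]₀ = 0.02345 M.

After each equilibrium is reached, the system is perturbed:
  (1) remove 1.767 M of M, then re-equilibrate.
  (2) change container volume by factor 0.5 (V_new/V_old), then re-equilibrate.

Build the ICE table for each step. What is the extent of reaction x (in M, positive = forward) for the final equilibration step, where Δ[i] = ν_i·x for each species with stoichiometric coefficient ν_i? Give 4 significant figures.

Q₀ = 108.8 vs Keq = 1.6700e-05 ⇒ Q>K, reverse
Step 1:
                   E          X          M          C
  I          0.03929      6.361      8.737    0.02345
  C          0.03514    0.01171   -0.02343   -0.02343
  E          0.07443      6.373      8.714 2.4040e-05
  solve Keq expr → x = -0.01171; check Q = 1.6700e-05
Then remove 1.767 M of M.
Step 2:
                   E          X          M          C
  I          0.07443      6.373      6.947 2.4040e-05
  C       -9.1642e-06 -3.0547e-06 6.1095e-06 6.1095e-06
  E          0.07442      6.373      6.947 3.0150e-05
  solve Keq expr → x = 3.0547e-06; check Q = 1.6700e-05
Then change container volume by factor 0.5 (V_new/V_old).
Step 3:
                   E          X          M          C
  I           0.1488      12.75      13.89 6.0299e-05
  C                0          0          0          0
  E           0.1488      12.75      13.89 6.0299e-05
  solve Keq expr → x = 0; check Q = 1.6700e-05

x = 0 M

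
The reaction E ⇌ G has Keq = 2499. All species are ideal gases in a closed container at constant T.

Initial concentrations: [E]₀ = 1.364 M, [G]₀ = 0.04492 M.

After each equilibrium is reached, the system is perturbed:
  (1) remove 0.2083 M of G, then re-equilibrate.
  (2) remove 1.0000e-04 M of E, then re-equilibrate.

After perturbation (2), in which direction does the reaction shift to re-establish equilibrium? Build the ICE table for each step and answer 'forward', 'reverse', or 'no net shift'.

Q₀ = 0.03293 vs Keq = 2499 ⇒ Q<K, forward
Step 1:
                    E           G
  Initial       1.364     0.04492
  Change       -1.363       1.363
  Equil    5.6357e-04       1.408
  solve Keq expr → x = 1.363; check Q = 2499
Then remove 0.2083 M of G.
Step 2:
                    E           G
  Initial  5.6357e-04         1.2
  Change  -8.3320e-05  8.3320e-05
  Equil    4.8025e-04         1.2
  solve Keq expr → x = 8.3320e-05; check Q = 2499
Then remove 1.0000e-04 M of E.
Step 3:
                    E           G
  Initial  3.8025e-04         1.2
  Change   9.9960e-05 -9.9960e-05
  Equil    4.8021e-04         1.2
  solve Keq expr → x = -9.9960e-05; check Q = 2499

Direction: reverse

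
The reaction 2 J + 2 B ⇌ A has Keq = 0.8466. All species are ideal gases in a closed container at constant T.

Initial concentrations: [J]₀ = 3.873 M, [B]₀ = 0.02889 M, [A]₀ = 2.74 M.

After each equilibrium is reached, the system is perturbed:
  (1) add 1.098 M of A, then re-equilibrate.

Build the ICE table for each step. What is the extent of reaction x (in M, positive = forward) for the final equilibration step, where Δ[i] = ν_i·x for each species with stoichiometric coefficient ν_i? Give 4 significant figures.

x = -0.03491 M

Q₀ = 218.9 vs Keq = 0.8466 ⇒ Q>K, reverse
Step 1:
                    J           B           A
  I             3.873     0.02889        2.74
  C            0.3793      0.3793     -0.1896
  E             4.252      0.4082        2.55
  solve Keq expr → x = -0.1896; check Q = 0.8466
Then add 1.098 M of A.
Step 2:
                    J           B           A
  I             4.252      0.4082       3.648
  C           0.06983     0.06983    -0.03491
  E             4.322       0.478       3.613
  solve Keq expr → x = -0.03491; check Q = 0.8466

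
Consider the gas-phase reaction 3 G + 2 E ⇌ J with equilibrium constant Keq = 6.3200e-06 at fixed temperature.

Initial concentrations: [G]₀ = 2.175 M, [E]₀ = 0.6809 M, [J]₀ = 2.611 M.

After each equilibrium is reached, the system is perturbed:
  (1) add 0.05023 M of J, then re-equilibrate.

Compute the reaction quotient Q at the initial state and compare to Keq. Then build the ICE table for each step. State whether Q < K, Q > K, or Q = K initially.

Q₀ = 0.5473; Q > K (proceeds reverse)

Q₀ = 0.5473 vs Keq = 6.3200e-06 ⇒ Q>K, reverse
Step 1:
                    G           E           J
  init          2.175      0.6809       2.611
  Δ             7.329       4.886      -2.443
  eq            9.504       5.567      0.1681
  solve Keq expr → x = -2.443; check Q = 6.3200e-06
Then add 0.05023 M of J.
Step 2:
                    G           E           J
  init          9.504       5.567      0.2183
  Δ            0.1171     0.07804    -0.03902
  eq            9.621       5.645      0.1793
  solve Keq expr → x = -0.03902; check Q = 6.3200e-06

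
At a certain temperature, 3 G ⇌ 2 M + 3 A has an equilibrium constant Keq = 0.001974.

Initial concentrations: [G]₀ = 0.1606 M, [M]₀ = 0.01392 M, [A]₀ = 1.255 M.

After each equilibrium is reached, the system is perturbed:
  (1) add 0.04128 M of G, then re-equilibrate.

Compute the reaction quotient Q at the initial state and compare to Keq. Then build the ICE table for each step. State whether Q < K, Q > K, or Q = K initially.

Q₀ = 0.09246 vs Keq = 0.001974 ⇒ Q>K, reverse
Step 1:
                   G          M          A
  I           0.1606    0.01392      1.255
  C          0.01725    -0.0115   -0.01725
  E           0.1779    0.00242      1.238
  solve Keq expr → x = -0.00575; check Q = 0.001974
Then add 0.04128 M of G.
Step 2:
                   G          M          A
  I           0.2191    0.00242      1.238
  C        -0.001283 8.5554e-04   0.001283
  E           0.2178   0.003275      1.239
  solve Keq expr → x = 4.2777e-04; check Q = 0.001974

Q₀ = 0.09246; Q > K (proceeds reverse)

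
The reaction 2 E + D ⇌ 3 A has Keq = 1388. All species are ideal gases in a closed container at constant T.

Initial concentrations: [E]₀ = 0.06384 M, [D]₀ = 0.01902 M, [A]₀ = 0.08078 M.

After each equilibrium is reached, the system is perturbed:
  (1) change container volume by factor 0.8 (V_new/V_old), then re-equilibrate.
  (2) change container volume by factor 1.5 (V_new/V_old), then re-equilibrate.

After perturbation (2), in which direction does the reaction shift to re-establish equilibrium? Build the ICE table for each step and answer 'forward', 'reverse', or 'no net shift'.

Direction: no net shift

Q₀ = 6.8 vs Keq = 1388 ⇒ Q<K, forward
Step 1:
                  E         D         A
  I         0.06384   0.01902   0.08078
  C        -0.03424  -0.01712   0.05137
  E          0.0296  0.001898    0.1321
  solve Keq expr → x = 0.01712; check Q = 1388
Then change container volume by factor 0.8 (V_new/V_old).
Step 2:
                  E         D         A
  I           0.037  0.002373    0.1652
  C               0         0         0
  E           0.037  0.002373    0.1652
  solve Keq expr → x = 0; check Q = 1388
Then change container volume by factor 1.5 (V_new/V_old).
Step 3:
                  E         D         A
  I         0.02466  0.001582    0.1101
  C               0         0         0
  E         0.02466  0.001582    0.1101
  solve Keq expr → x = 0; check Q = 1388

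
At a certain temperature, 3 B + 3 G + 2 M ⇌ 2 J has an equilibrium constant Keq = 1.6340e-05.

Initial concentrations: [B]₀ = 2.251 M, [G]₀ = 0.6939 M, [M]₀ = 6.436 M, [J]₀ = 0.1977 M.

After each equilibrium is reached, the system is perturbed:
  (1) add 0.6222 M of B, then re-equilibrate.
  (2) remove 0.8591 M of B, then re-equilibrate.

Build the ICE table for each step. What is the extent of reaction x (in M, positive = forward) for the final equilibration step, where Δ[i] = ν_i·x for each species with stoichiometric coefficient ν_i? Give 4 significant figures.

x = -0.01651 M

Q₀ = 2.4761e-04 vs Keq = 1.6340e-05 ⇒ Q>K, reverse
Step 1:
                    B           G           M           J
  init          2.251      0.6939       6.436      0.1977
  Δ             0.175       0.175      0.1166     -0.1166
  eq            2.426      0.8689       6.553     0.08106
  solve Keq expr → x = -0.05832; check Q = 1.6340e-05
Then add 0.6222 M of B.
Step 2:
                    B           G           M           J
  init          3.048      0.8689       6.553     0.08106
  Δ          -0.03579    -0.03579    -0.02386     0.02386
  eq            3.012      0.8331       6.529      0.1049
  solve Keq expr → x = 0.01193; check Q = 1.6340e-05
Then remove 0.8591 M of B.
Step 3:
                    B           G           M           J
  init          2.153      0.8331       6.529      0.1049
  Δ           0.04952     0.04952     0.03301    -0.03301
  eq            2.203      0.8826       6.562      0.0719
  solve Keq expr → x = -0.01651; check Q = 1.6340e-05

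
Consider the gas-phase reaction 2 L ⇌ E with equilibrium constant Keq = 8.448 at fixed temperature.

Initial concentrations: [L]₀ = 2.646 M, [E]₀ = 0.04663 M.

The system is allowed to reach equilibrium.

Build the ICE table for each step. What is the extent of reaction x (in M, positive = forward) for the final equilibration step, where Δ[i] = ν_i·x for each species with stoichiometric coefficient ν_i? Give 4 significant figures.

x = 1.136 M

Q₀ = 0.00666 vs Keq = 8.448 ⇒ Q<K, forward
Step 1:
                  L         E
  init        2.646   0.04663
  Δ          -2.272     1.136
  eq         0.3741     1.183
  solve Keq expr → x = 1.136; check Q = 8.448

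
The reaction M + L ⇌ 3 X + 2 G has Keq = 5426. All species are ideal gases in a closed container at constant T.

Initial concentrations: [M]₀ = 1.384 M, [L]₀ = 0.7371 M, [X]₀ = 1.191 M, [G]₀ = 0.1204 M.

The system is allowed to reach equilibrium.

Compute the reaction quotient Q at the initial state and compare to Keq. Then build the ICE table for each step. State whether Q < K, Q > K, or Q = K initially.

Q₀ = 0.02401 vs Keq = 5426 ⇒ Q<K, forward
Step 1:
                    M           L           X           G
  Initial       1.384      0.7371       1.191      0.1204
  Change      -0.7129     -0.7129       2.139       1.426
  Equil        0.6711     0.02423        3.33       1.546
  solve Keq expr → x = 0.7129; check Q = 5426

Q₀ = 0.02401; Q < K (proceeds forward)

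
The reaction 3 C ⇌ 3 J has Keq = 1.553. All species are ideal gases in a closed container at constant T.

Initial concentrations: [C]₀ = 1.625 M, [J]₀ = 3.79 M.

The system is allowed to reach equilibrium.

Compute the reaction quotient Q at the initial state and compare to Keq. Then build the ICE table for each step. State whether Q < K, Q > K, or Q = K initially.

Q₀ = 12.69 vs Keq = 1.553 ⇒ Q>K, reverse
Step 1:
                   C          J
  I            1.625       3.79
  C           0.8842    -0.8842
  E            2.509      2.906
  solve Keq expr → x = -0.2947; check Q = 1.553

Q₀ = 12.69; Q > K (proceeds reverse)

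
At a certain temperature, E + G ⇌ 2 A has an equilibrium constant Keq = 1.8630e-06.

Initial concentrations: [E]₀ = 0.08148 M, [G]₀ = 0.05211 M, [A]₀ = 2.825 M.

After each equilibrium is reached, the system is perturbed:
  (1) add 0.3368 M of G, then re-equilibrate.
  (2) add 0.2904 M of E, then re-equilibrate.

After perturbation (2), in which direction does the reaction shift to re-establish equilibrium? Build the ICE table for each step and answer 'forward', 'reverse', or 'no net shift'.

Q₀ = 1880 vs Keq = 1.8630e-06 ⇒ Q>K, reverse
Step 1:
                   E          G          A
  init       0.08148    0.05211      2.825
  Δ            1.411      1.411     -2.823
  eq           1.493      1.464   0.002018
  solve Keq expr → x = -1.411; check Q = 1.8630e-06
Then add 0.3368 M of G.
Step 2:
                   E          G          A
  init         1.493        1.8   0.002018
  Δ       -1.0999e-04 -1.0999e-04 2.1999e-04
  eq           1.493        1.8   0.002238
  solve Keq expr → x = 1.0999e-04; check Q = 1.8630e-06
Then add 0.2904 M of E.
Step 3:
                   E          G          A
  init         1.783        1.8   0.002238
  Δ       -1.0392e-04 -1.0392e-04 2.0783e-04
  eq           1.783        1.8   0.002445
  solve Keq expr → x = 1.0392e-04; check Q = 1.8630e-06

Direction: forward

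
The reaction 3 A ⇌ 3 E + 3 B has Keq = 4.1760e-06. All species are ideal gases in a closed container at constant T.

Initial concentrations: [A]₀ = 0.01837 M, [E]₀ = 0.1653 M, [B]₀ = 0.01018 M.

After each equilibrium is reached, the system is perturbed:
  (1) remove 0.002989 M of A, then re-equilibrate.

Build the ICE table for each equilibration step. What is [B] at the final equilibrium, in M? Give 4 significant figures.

[B]_eq = 0.002371 M

Q₀ = 7.6866e-04 vs Keq = 4.1760e-06 ⇒ Q>K, reverse
Step 1:
                   A          E          B
  I          0.01837     0.1653    0.01018
  C         0.007536  -0.007536  -0.007536
  E          0.02591     0.1578   0.002644
  solve Keq expr → x = -0.002512; check Q = 4.1760e-06
Then remove 0.002989 M of A.
Step 2:
                   A          E          B
  I          0.02292     0.1578   0.002644
  C       2.7311e-04 -2.7311e-04 -2.7311e-04
  E          0.02319     0.1575   0.002371
  solve Keq expr → x = -9.1038e-05; check Q = 4.1760e-06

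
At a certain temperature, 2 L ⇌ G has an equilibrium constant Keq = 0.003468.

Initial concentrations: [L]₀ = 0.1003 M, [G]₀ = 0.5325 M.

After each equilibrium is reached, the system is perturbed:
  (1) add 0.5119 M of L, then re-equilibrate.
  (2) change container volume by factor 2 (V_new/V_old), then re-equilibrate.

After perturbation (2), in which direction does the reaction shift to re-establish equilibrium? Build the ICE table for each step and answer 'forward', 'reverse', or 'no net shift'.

Direction: reverse

Q₀ = 52.93 vs Keq = 0.003468 ⇒ Q>K, reverse
Step 1:
                    L           G
  Initial      0.1003      0.5325
  Change        1.056     -0.5279
  Equil         1.156    0.004635
  solve Keq expr → x = -0.5279; check Q = 0.003468
Then add 0.5119 M of L.
Step 2:
                    L           G
  Initial       1.668    0.004635
  Change      -0.0098      0.0049
  Equil         1.658    0.009535
  solve Keq expr → x = 0.0049; check Q = 0.003468
Then change container volume by factor 2 (V_new/V_old).
Step 3:
                    L           G
  Initial      0.8291    0.004767
  Change     0.004713   -0.002357
  Equil        0.8338    0.002411
  solve Keq expr → x = -0.002357; check Q = 0.003468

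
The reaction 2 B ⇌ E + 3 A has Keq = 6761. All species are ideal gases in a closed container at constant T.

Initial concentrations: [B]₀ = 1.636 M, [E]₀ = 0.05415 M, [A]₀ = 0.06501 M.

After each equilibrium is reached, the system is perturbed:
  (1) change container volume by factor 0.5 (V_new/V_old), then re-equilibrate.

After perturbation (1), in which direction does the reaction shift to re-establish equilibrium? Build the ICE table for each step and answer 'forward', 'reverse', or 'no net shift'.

Q₀ = 5.5587e-06 vs Keq = 6761 ⇒ Q<K, forward
Step 1:
                    B           E           A
  I             1.636     0.05415     0.06501
  C            -1.593      0.7964       2.389
  E           0.04313      0.8506       2.454
  solve Keq expr → x = 0.7964; check Q = 6761
Then change container volume by factor 0.5 (V_new/V_old).
Step 2:
                    B           E           A
  I           0.08625       1.701       4.909
  C           0.07819    -0.03909     -0.1173
  E            0.1644       1.662       4.791
  solve Keq expr → x = -0.03909; check Q = 6761

Direction: reverse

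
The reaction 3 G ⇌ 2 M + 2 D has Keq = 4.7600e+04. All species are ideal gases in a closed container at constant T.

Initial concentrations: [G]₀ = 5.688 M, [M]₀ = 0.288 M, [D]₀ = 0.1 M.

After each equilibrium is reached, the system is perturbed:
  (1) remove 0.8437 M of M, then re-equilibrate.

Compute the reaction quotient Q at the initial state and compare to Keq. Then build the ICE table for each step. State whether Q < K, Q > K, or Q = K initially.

Q₀ = 4.5072e-06; Q < K (proceeds forward)

Q₀ = 4.5072e-06 vs Keq = 4.7600e+04 ⇒ Q<K, forward
Step 1:
                    G           M           D
  I             5.688       0.288         0.1
  C             -5.52        3.68        3.68
  E            0.1678       3.968        3.78
  solve Keq expr → x = 1.84; check Q = 4.7600e+04
Then remove 0.8437 M of M.
Step 2:
                    G           M           D
  I            0.1678       3.124        3.78
  C          -0.02384     0.01589     0.01589
  E             0.144        3.14       3.796
  solve Keq expr → x = 0.007945; check Q = 4.7600e+04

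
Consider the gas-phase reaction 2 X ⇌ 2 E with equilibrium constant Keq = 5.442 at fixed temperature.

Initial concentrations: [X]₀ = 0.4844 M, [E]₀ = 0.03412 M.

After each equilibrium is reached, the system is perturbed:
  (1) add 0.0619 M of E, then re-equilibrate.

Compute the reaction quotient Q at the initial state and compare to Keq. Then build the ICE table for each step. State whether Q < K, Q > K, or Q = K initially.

Q₀ = 0.004961; Q < K (proceeds forward)

Q₀ = 0.004961 vs Keq = 5.442 ⇒ Q<K, forward
Step 1:
                   X          E
  Initial     0.4844    0.03412
  Change     -0.3288     0.3288
  Equil       0.1556     0.3629
  solve Keq expr → x = 0.1644; check Q = 5.442
Then add 0.0619 M of E.
Step 2:
                   X          E
  Initial     0.1556     0.4248
  Change     0.01857   -0.01857
  Equil       0.1742     0.4063
  solve Keq expr → x = -0.009286; check Q = 5.442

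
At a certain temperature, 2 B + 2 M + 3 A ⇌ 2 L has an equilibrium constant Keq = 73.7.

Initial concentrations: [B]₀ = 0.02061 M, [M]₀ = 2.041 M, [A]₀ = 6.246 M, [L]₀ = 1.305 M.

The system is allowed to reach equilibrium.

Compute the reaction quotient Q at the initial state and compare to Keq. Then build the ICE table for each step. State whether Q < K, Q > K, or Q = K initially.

Q₀ = 3.95 vs Keq = 73.7 ⇒ Q<K, forward
Step 1:
                   B          M          A          L
  I          0.02061      2.041      6.246      1.305
  C         -0.01572   -0.01572   -0.02357    0.01572
  E         0.004894      2.025      6.222      1.321
  solve Keq expr → x = 0.007858; check Q = 73.7

Q₀ = 3.95; Q < K (proceeds forward)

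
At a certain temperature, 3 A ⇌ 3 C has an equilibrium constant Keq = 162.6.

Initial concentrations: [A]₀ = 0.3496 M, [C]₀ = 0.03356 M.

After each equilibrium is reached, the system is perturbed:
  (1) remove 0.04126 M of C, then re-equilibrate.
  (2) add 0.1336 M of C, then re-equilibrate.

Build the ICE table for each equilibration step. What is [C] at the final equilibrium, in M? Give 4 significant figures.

Q₀ = 8.8461e-04 vs Keq = 162.6 ⇒ Q<K, forward
Step 1:
                   A          C
  Initial     0.3496    0.03356
  Change     -0.2903     0.2903
  Equil      0.05933     0.3238
  solve Keq expr → x = 0.09676; check Q = 162.6
Then remove 0.04126 M of C.
Step 2:
                   A          C
  Initial    0.05933     0.2826
  Change   -0.006389   0.006389
  Equil      0.05294      0.289
  solve Keq expr → x = 0.00213; check Q = 162.6
Then add 0.1336 M of C.
Step 3:
                   A          C
  Initial    0.05294     0.4226
  Change     0.02069   -0.02069
  Equil      0.07363     0.4019
  solve Keq expr → x = -0.006896; check Q = 162.6

[C]_eq = 0.4019 M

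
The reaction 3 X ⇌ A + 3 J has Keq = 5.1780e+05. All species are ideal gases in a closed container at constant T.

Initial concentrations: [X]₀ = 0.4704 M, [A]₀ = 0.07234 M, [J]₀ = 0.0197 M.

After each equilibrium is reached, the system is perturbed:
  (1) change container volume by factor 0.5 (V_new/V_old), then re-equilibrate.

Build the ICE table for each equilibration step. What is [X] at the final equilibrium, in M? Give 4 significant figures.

Q₀ = 5.3134e-06 vs Keq = 5.1780e+05 ⇒ Q<K, forward
Step 1:
                  X         A         J
  init       0.4704   0.07234    0.0197
  Δ         -0.4667    0.1556    0.4667
  eq         0.0037    0.2279    0.4864
  solve Keq expr → x = 0.1556; check Q = 5.1780e+05
Then change container volume by factor 0.5 (V_new/V_old).
Step 2:
                  X         A         J
  init       0.0074    0.4558    0.9728
  Δ        0.001901 -6.3361e-04 -0.001901
  eq       0.009301    0.4552    0.9709
  solve Keq expr → x = -6.3361e-04; check Q = 5.1780e+05

[X]_eq = 0.009301 M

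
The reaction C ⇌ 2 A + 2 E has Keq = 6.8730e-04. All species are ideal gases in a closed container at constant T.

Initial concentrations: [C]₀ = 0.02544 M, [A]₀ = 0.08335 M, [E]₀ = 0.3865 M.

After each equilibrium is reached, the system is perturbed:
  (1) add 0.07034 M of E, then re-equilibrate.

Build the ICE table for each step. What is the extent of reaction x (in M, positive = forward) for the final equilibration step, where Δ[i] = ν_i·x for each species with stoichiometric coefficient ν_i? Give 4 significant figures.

x = -0.001569 M

Q₀ = 0.04079 vs Keq = 6.8730e-04 ⇒ Q>K, reverse
Step 1:
                  C         A         E
  I         0.02544   0.08335    0.3865
  C         0.03194  -0.06388  -0.06388
  E         0.05738   0.01947    0.3226
  solve Keq expr → x = -0.03194; check Q = 6.8730e-04
Then add 0.07034 M of E.
Step 2:
                  C         A         E
  I         0.05738   0.01947     0.393
  C        0.001569 -0.003137 -0.003137
  E         0.05895   0.01633    0.3898
  solve Keq expr → x = -0.001569; check Q = 6.8730e-04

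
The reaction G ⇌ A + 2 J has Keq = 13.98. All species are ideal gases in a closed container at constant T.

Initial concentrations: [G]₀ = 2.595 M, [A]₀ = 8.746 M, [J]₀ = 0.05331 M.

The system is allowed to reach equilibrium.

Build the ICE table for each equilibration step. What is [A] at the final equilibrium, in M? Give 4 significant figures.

[A]_eq = 9.533 M

Q₀ = 0.009578 vs Keq = 13.98 ⇒ Q<K, forward
Step 1:
                    G           A           J
  I             2.595       8.746     0.05331
  C           -0.7874      0.7874       1.575
  E             1.808       9.533       1.628
  solve Keq expr → x = 0.7874; check Q = 13.98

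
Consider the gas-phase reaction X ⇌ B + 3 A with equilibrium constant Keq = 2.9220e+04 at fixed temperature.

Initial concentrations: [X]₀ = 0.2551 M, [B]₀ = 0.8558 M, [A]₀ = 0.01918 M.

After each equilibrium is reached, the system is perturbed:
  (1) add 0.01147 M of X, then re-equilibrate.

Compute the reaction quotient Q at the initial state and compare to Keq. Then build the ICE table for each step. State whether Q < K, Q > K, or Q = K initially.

Q₀ = 2.3671e-05 vs Keq = 2.9220e+04 ⇒ Q<K, forward
Step 1:
                  X         B         A
  init       0.2551    0.8558   0.01918
  Δ         -0.2551    0.2551    0.7652
  eq      1.8350e-05     1.111    0.7844
  solve Keq expr → x = 0.2551; check Q = 2.9220e+04
Then add 0.01147 M of X.
Step 2:
                  X         B         A
  init      0.01149     1.111    0.7844
  Δ        -0.01147   0.01147    0.0344
  eq      2.1087e-05     1.122    0.8188
  solve Keq expr → x = 0.01147; check Q = 2.9220e+04

Q₀ = 2.3671e-05; Q < K (proceeds forward)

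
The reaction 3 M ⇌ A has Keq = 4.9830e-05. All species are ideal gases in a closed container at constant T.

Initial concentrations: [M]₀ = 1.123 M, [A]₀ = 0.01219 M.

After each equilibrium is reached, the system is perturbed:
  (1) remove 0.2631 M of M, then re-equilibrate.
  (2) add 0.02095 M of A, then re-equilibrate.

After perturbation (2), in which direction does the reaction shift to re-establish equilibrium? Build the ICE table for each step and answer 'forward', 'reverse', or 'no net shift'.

Direction: reverse

Q₀ = 0.008607 vs Keq = 4.9830e-05 ⇒ Q>K, reverse
Step 1:
                  M         A
  I           1.123   0.01219
  C         0.03634  -0.01211
  E           1.159 7.7646e-05
  solve Keq expr → x = -0.01211; check Q = 4.9830e-05
Then remove 0.2631 M of M.
Step 2:
                  M         A
  I          0.8962 7.7646e-05
  C       1.2528e-04 -4.1759e-05
  E          0.8964 3.5887e-05
  solve Keq expr → x = -4.1759e-05; check Q = 4.9830e-05
Then add 0.02095 M of A.
Step 3:
                  M         A
  I          0.8964   0.02099
  C         0.06283  -0.02094
  E          0.9592 4.3975e-05
  solve Keq expr → x = -0.02094; check Q = 4.9830e-05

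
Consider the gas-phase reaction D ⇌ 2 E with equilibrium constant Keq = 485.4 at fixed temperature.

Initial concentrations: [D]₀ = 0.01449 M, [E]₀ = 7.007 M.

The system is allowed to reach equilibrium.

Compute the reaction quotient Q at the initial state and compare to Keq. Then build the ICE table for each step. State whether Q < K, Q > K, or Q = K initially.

Q₀ = 3388; Q > K (proceeds reverse)

Q₀ = 3388 vs Keq = 485.4 ⇒ Q>K, reverse
Step 1:
                    D           E
  I           0.01449       7.007
  C           0.08198      -0.164
  E           0.09647       6.843
  solve Keq expr → x = -0.08198; check Q = 485.4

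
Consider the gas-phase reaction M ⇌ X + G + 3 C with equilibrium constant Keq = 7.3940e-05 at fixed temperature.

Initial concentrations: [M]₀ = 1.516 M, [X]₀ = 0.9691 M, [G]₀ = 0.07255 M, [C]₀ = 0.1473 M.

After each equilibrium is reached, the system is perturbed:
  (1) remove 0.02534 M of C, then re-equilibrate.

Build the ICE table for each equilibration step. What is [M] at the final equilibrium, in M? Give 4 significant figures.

[M]_eq = 1.517 M

Q₀ = 1.4822e-04 vs Keq = 7.3940e-05 ⇒ Q>K, reverse
Step 1:
                  M         X         G         C
  init        1.516    0.9691   0.07255    0.1473
  Δ        0.008348 -0.008348 -0.008348  -0.02504
  eq          1.524    0.9608    0.0642    0.1223
  solve Keq expr → x = -0.008348; check Q = 7.3940e-05
Then remove 0.02534 M of C.
Step 2:
                  M         X         G         C
  init        1.524    0.9608    0.0642   0.09692
  Δ       -0.006925  0.006925  0.006925   0.02077
  eq          1.517    0.9677   0.07113    0.1177
  solve Keq expr → x = 0.006925; check Q = 7.3940e-05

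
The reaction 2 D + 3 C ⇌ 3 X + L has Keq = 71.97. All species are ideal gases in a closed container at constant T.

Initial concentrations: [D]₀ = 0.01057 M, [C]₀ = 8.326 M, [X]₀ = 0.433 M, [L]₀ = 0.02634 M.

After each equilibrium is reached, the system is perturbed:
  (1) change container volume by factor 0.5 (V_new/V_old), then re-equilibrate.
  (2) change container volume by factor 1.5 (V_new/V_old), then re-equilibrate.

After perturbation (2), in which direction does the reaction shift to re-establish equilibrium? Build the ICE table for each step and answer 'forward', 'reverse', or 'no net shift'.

Q₀ = 0.03316 vs Keq = 71.97 ⇒ Q<K, forward
Step 1:
                  D         C         X         L
  I         0.01057     8.326     0.433   0.02634
  C        -0.01031  -0.01546   0.01546  0.005154
  E       2.6223e-04     8.311    0.4485   0.03149
  solve Keq expr → x = 0.005154; check Q = 71.97
Then change container volume by factor 0.5 (V_new/V_old).
Step 2:
                  D         C         X         L
  I       5.2446e-04     16.62    0.8969   0.06299
  C       -1.5323e-04 -2.2985e-04 2.2985e-04 7.6617e-05
  E       3.7122e-04     16.62    0.8972   0.06306
  solve Keq expr → x = 7.6617e-05; check Q = 71.97
Then change container volume by factor 1.5 (V_new/V_old).
Step 3:
                  D         C         X         L
  I       2.4748e-04     11.08    0.5981   0.04204
  C       5.5454e-05 8.3181e-05 -8.3181e-05 -2.7727e-05
  E       3.0294e-04     11.08     0.598   0.04202
  solve Keq expr → x = -2.7727e-05; check Q = 71.97

Direction: reverse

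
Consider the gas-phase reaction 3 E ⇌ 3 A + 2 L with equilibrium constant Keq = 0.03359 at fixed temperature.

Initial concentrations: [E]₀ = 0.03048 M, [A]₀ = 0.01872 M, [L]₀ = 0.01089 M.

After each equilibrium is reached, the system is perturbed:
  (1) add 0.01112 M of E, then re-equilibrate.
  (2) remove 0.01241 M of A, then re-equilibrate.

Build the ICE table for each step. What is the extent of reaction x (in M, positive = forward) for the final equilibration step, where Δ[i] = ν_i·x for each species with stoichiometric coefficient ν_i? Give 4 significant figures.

Q₀ = 2.7474e-05 vs Keq = 0.03359 ⇒ Q<K, forward
Step 1:
                    E           A           L
  I           0.03048     0.01872     0.01089
  C           -0.0203      0.0203     0.01353
  E           0.01018     0.03902     0.02442
  solve Keq expr → x = 0.006767; check Q = 0.03359
Then add 0.01112 M of E.
Step 2:
                    E           A           L
  I            0.0213     0.03902     0.02442
  C         -0.007539    0.007539    0.005026
  E           0.01376     0.04656     0.02945
  solve Keq expr → x = 0.002513; check Q = 0.03359
Then remove 0.01241 M of A.
Step 3:
                    E           A           L
  I           0.01376     0.03415     0.02945
  C         -0.002516    0.002516    0.001678
  E           0.01124     0.03667     0.03113
  solve Keq expr → x = 8.3880e-04; check Q = 0.03359

x = 8.3880e-04 M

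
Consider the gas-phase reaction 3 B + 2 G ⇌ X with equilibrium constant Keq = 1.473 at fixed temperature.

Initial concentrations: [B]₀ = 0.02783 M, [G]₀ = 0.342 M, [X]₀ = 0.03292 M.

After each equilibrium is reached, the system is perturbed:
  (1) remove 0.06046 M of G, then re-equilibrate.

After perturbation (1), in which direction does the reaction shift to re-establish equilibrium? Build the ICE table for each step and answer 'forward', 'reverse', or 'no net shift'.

Direction: reverse

Q₀ = 1.3058e+04 vs Keq = 1.473 ⇒ Q>K, reverse
Step 1:
                   B          G          X
  I          0.02783      0.342    0.03292
  C          0.09733    0.06488   -0.03244
  E           0.1252     0.4069 4.7808e-04
  solve Keq expr → x = -0.03244; check Q = 1.473
Then remove 0.06046 M of G.
Step 2:
                   B          G          X
  I           0.1252     0.3464 4.7808e-04
  C       3.8343e-04 2.5562e-04 -1.2781e-04
  E           0.1255     0.3467 3.5027e-04
  solve Keq expr → x = -1.2781e-04; check Q = 1.473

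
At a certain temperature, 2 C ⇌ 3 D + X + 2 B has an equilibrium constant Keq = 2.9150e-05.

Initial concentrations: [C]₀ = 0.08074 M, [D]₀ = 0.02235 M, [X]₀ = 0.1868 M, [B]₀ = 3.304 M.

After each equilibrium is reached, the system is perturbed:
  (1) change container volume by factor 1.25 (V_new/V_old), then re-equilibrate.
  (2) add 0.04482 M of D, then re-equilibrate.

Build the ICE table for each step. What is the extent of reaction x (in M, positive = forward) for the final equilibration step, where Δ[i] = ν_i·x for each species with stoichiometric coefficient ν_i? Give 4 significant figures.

Q₀ = 0.003492 vs Keq = 2.9150e-05 ⇒ Q>K, reverse
Step 1:
                   C          D          X          B
  init       0.08074    0.02235     0.1868      3.304
  Δ          0.01155   -0.01733  -0.005777   -0.01155
  eq         0.09229    0.00502      0.181      3.292
  solve Keq expr → x = -0.005777; check Q = 2.9150e-05
Then change container volume by factor 1.25 (V_new/V_old).
Step 2:
                   C          D          X          B
  init       0.07383   0.004016     0.1448      2.634
  Δ       -8.9417e-04   0.001341 4.4709e-04 8.9417e-04
  eq         0.07294   0.005358     0.1453      2.635
  solve Keq expr → x = 4.4709e-04; check Q = 2.9150e-05
Then add 0.04482 M of D.
Step 3:
                   C          D          X          B
  init       0.07294    0.05018     0.1453      2.635
  Δ           0.0288    -0.0432    -0.0144    -0.0288
  eq          0.1017   0.006976     0.1309      2.606
  solve Keq expr → x = -0.0144; check Q = 2.9150e-05

x = -0.0144 M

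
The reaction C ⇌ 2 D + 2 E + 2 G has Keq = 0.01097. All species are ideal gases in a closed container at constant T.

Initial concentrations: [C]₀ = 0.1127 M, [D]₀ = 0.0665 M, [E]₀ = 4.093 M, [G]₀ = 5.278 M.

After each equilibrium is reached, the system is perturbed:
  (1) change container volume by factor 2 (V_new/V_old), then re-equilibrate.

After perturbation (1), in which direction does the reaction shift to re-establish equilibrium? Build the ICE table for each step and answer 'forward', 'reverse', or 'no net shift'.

Q₀ = 18.31 vs Keq = 0.01097 ⇒ Q>K, reverse
Step 1:
                   C          D          E          G
  Initial     0.1127     0.0665      4.093      5.278
  Change      0.0323    -0.0646    -0.0646    -0.0646
  Equil        0.145   0.001899      4.028      5.213
  solve Keq expr → x = -0.0323; check Q = 0.01097
Then change container volume by factor 2 (V_new/V_old).
Step 2:
                   C          D          E          G
  Initial     0.0725 9.4952e-04      2.014      2.607
  Change   -0.002161   0.004321   0.004321   0.004321
  Equil      0.07034   0.005271      2.019      2.611
  solve Keq expr → x = 0.002161; check Q = 0.01097

Direction: forward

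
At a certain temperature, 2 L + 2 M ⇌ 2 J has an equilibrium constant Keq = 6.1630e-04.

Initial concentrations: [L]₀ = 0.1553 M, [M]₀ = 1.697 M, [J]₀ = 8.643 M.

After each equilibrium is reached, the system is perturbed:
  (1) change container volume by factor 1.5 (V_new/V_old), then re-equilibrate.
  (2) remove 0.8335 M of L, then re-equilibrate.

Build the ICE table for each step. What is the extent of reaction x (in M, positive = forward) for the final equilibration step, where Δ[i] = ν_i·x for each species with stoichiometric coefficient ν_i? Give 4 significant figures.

x = -0.05024 M

Q₀ = 1076 vs Keq = 6.1630e-04 ⇒ Q>K, reverse
Step 1:
                    L           M           J
  I            0.1553       1.697       8.643
  C              7.07        7.07       -7.07
  E             7.226       8.767       1.573
  solve Keq expr → x = -3.535; check Q = 6.1630e-04
Then change container volume by factor 1.5 (V_new/V_old).
Step 2:
                    L           M           J
  I             4.817       5.845       1.048
  C            0.2749      0.2749     -0.2749
  E             5.092        6.12      0.7736
  solve Keq expr → x = -0.1374; check Q = 6.1630e-04
Then remove 0.8335 M of L.
Step 3:
                    L           M           J
  I             4.258        6.12      0.7736
  C            0.1005      0.1005     -0.1005
  E             4.359        6.22      0.6731
  solve Keq expr → x = -0.05024; check Q = 6.1630e-04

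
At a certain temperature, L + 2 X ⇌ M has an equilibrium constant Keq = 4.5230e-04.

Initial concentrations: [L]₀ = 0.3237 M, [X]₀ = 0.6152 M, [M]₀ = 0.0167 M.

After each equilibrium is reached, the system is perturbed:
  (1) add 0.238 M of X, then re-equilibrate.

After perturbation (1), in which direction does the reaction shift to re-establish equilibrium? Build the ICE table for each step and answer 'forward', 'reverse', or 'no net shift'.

Q₀ = 0.1363 vs Keq = 4.5230e-04 ⇒ Q>K, reverse
Step 1:
                   L          X          M
  init        0.3237     0.6152     0.0167
  Δ          0.01664    0.03327   -0.01664
  eq          0.3403     0.6485 6.4731e-05
  solve Keq expr → x = -0.01664; check Q = 4.5230e-04
Then add 0.238 M of X.
Step 2:
                   L          X          M
  init        0.3403     0.8865 6.4731e-05
  Δ       -5.6184e-05 -1.1237e-04 5.6184e-05
  eq          0.3403     0.8864 1.2092e-04
  solve Keq expr → x = 5.6184e-05; check Q = 4.5230e-04

Direction: forward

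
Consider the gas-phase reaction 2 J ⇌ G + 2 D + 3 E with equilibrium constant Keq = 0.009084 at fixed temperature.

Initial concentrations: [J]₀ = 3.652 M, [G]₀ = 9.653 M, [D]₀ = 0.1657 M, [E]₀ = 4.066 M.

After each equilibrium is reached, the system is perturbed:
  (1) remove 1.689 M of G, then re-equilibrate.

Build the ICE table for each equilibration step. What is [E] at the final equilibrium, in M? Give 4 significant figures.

Q₀ = 1.336 vs Keq = 0.009084 ⇒ Q>K, reverse
Step 1:
                    J           G           D           E
  I             3.652       9.653      0.1657       4.066
  C            0.1501    -0.07507     -0.1501     -0.2252
  E             3.802       9.578     0.01556       3.841
  solve Keq expr → x = -0.07507; check Q = 0.009084
Then remove 1.689 M of G.
Step 2:
                    J           G           D           E
  I             3.802       7.889     0.01556       3.841
  C         -0.001561  7.8051e-04    0.001561    0.002342
  E             3.801        7.89     0.01712       3.843
  solve Keq expr → x = 7.8051e-04; check Q = 0.009084

[E]_eq = 3.843 M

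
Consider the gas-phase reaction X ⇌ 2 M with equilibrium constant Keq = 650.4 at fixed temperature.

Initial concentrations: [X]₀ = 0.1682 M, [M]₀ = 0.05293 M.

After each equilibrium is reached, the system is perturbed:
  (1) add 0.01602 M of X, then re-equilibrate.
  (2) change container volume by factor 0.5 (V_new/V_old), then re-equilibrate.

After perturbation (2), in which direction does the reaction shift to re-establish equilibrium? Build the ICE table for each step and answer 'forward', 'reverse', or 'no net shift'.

Q₀ = 0.01666 vs Keq = 650.4 ⇒ Q<K, forward
Step 1:
                    X           M
  Initial      0.1682     0.05293
  Change       -0.168      0.3359
  Equil    2.3250e-04      0.3889
  solve Keq expr → x = 0.168; check Q = 650.4
Then add 0.01602 M of X.
Step 2:
                    X           M
  Initial     0.01625      0.3889
  Change     -0.01598     0.03196
  Equil    2.7228e-04      0.4208
  solve Keq expr → x = 0.01598; check Q = 650.4
Then change container volume by factor 0.5 (V_new/V_old).
Step 3:
                    X           M
  Initial  5.4457e-04      0.8417
  Change   5.4177e-04   -0.001084
  Equil      0.001086      0.8406
  solve Keq expr → x = -5.4177e-04; check Q = 650.4

Direction: reverse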